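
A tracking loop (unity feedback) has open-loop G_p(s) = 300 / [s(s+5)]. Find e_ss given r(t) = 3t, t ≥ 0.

0.05

System type = 1 (one pole at s=0).
K_v = lim_{s→0} s·G_p(s) = 300 / (5) = 60.
e_ss = 3/K_v = 3/60 = 0.05.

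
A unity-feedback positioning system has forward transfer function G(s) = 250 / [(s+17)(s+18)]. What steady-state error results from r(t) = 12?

G(s) has no factors of s in the denominator, so the system is type 0.
K_p = lim_{s→0} G(s) = 250 / (17·18) = 125/153.
e_ss = 12/(1 + K_p) = 12/(278/153) = 918/139.

918/139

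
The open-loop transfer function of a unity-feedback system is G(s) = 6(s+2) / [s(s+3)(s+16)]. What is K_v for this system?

0.25

System type = 1 (one pole at s=0).
K_v = lim_{s→0} s·G(s) = 6·2 / (3·16) = 0.25.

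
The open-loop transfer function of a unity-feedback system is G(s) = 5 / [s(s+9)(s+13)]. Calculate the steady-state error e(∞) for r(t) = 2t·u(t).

46.8

G(s) has one factor of s in the denominator, so the system is type 1.
K_v = lim_{s→0} s·G(s) = 5 / (9·13) = 5/117.
e_ss = 2/K_v = 2/(5/117) = 46.8.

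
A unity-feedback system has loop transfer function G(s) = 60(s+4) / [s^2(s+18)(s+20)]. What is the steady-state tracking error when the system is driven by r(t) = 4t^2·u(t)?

Two free integrators in G(s): this is a type 2 system.
K_a = lim_{s→0} s^2·G(s) = 60·4 / (18·20) = 2/3.
r(t) = 4t^2 gives R(s) = 8/s^3.
e_ss = 8/K_a = 8/(2/3) = 12.

12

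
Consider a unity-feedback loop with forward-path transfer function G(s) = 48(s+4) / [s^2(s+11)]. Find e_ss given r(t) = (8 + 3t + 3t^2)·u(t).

G(s) has two factors of s in the denominator, so the system is type 2. Treating each term separately:
  • 8: tracked with zero error.
  • 3t: tracked with zero error.
  • 3t^2: e_ss = 6/K_a with K_a=192/11 → 11/32.
Total e_ss = 11/32.

11/32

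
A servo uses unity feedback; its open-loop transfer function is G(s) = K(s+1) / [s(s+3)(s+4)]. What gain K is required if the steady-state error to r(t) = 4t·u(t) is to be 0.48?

The open loop has one pole at the origin → type 1 system.
K_v = lim_{s→0} s·G(s) = K·1 / (3·4) = (1/12)·K.
e_ss = 4/K_v = 0.48 ⇒ K_v = 25/3 ⇒ K = (25/3)/(1/12) = 100.

100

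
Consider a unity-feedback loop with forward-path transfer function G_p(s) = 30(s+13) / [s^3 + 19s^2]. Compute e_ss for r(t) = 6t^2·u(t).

38/65

Factoring s^2 from the denominator leaves a polynomial with constant term 19, so the system is type 2.
K_a = lim_{s→0} s^2·G_p(s) = 30·13 / 19 = 390/19.
r(t) = 6t^2 gives R(s) = 12/s^3.
e_ss = 12/K_a = 12/(390/19) = 38/65.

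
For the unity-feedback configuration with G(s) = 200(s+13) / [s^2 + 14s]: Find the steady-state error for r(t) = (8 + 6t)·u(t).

21/650

Lowest-order denominator term is 14s, so the open loop has 1 pole at the origin → type 1 system. Treating each term separately:
  • 8: tracked with zero error.
  • 6t: e_ss = 6/K_v with K_v=1300/7 → 21/650.
Total e_ss = 21/650.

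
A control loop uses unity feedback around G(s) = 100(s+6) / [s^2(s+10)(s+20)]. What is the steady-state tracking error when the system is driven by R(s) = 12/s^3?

4

The open loop has two poles at the origin → type 2 system.
K_a = lim_{s→0} s^2·G(s) = 100·6 / (10·20) = 3.
r(t) = 6t^2 gives R(s) = 12/s^3.
e_ss = 12/K_a = 12/3 = 4.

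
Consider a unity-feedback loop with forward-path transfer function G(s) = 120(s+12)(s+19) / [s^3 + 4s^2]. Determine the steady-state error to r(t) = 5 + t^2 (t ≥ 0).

The denominator has no term below 4s^2 — 2 poles at s=0, type 2. Taking each input component in turn:
  • 5: tracked with zero error.
  • t^2: e_ss = 2/K_a with K_a=6840 → 1/3420.
Total e_ss = 1/3420.

1/3420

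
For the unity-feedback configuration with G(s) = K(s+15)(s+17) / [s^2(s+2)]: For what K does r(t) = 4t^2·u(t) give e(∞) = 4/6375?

100

System type = 2 (two poles at s=0).
K_a = lim_{s→0} s^2·G(s) = K·15·17 / (2) = 127.5·K.
e_ss = 8/K_a = 4/6375 ⇒ K_a = 12750 ⇒ K = 12750/127.5 = 100.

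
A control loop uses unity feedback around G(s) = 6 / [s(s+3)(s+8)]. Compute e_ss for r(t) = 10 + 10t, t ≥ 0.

G(s) has one factor of s in the denominator, so the system is type 1. Treating each term separately:
  • 10: tracked with zero error.
  • 10t: e_ss = 10/K_v with K_v=0.25 → 40.
Total e_ss = 40.

40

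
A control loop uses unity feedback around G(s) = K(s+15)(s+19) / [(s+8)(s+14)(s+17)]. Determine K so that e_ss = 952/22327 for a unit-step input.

150

G(s) has no factors of s in the denominator, so the system is type 0.
K_p = lim_{s→0} G(s) = K·15·19 / (8·14·17) = (285/1904)·K.
e_ss = 1/(1 + K_p) = 952/22327 ⇒ 1 + (285/1904)·K = 22327/952 ⇒ K = 150.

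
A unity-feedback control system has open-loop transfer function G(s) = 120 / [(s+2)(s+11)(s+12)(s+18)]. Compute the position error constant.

5/198

The open loop has no poles at the origin → type 0 system.
K_p = lim_{s→0} G(s) = 120 / (2·11·12·18) = 5/198.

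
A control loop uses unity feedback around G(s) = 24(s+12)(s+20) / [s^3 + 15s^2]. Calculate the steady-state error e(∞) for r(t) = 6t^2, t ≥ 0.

1/32

Lowest-order denominator term is 15s^2, so the open loop has 2 poles at the origin → type 2 system.
K_a = lim_{s→0} s^2·G(s) = 24·12·20 / 15 = 384.
r(t) = 6t^2 gives R(s) = 12/s^3.
e_ss = 12/K_a = 12/384 = 1/32.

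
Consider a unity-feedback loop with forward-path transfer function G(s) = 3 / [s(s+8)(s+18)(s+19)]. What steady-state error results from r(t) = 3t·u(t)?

2736

One free integrator in G(s): this is a type 1 system.
K_v = lim_{s→0} s·G(s) = 3 / (8·18·19) = 1/912.
e_ss = 3/K_v = 3/(1/912) = 2736.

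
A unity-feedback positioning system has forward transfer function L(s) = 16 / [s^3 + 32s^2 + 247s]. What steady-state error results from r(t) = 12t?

185.25

Lowest-order denominator term is 247s, so the open loop has 1 pole at the origin → type 1 system.
K_v = lim_{s→0} s·L(s) = 16 / 247 = 16/247.
e_ss = 12/K_v = 12/(16/247) = 185.25.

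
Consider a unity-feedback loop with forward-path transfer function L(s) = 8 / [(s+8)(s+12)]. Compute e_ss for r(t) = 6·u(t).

System type = 0 (no poles at s=0).
K_p = lim_{s→0} L(s) = 8 / (8·12) = 1/12.
e_ss = 6/(1 + K_p) = 6/(13/12) = 72/13.

72/13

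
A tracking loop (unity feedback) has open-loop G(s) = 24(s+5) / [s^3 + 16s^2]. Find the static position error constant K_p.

infinity

K_p = lim_{s→0} G(s); with 2 poles at the origin the limit diverges, so K_p = ∞.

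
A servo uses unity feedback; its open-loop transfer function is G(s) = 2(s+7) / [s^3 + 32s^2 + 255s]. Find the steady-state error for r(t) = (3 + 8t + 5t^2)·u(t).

infinity

Factoring s from the denominator leaves a polynomial with constant term 255, so the system is type 1. Treating each term separately:
  • 3: tracked with zero error.
  • 8t: e_ss = 8/K_v with K_v=14/255 → 1020/7.
  • 5t^2: a type-1 system cannot track it, e_ss → ∞.
The unbounded component dominates.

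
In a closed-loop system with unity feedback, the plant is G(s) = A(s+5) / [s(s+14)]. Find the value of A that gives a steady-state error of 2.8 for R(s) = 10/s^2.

10

One free integrator in G(s): this is a type 1 system.
K_v = lim_{s→0} s·G(s) = A·5 / (14) = (5/14)·A.
e_ss = 10/K_v = 2.8 ⇒ K_v = 25/7 ⇒ A = (25/7)/(5/14) = 10.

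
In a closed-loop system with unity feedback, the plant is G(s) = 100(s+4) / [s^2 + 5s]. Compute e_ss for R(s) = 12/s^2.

0.15

Lowest-order denominator term is 5s, so the open loop has 1 pole at the origin → type 1 system.
K_v = lim_{s→0} s·G(s) = 100·4 / 5 = 80.
e_ss = 12/K_v = 12/80 = 0.15.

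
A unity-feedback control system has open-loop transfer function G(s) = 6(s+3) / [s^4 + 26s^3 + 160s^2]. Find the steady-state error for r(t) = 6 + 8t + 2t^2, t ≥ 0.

Factoring s^2 from the denominator leaves a polynomial with constant term 160, so the system is type 2. By superposition:
  • 6: tracked with zero error.
  • 8t: tracked with zero error.
  • 2t^2: e_ss = 4/K_a with K_a=0.1125 → 320/9.
Total e_ss = 320/9.

320/9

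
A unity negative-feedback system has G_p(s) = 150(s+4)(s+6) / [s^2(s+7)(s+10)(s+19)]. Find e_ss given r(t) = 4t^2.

133/45

The open loop has two poles at the origin → type 2 system.
K_a = lim_{s→0} s^2·G_p(s) = 150·4·6 / (7·10·19) = 360/133.
r(t) = 4t^2 gives R(s) = 8/s^3.
e_ss = 8/K_a = 8/(360/133) = 133/45.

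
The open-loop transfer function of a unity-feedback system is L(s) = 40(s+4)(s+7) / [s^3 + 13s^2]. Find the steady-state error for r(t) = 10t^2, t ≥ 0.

Factoring s^2 from the denominator leaves a polynomial with constant term 13, so the system is type 2.
K_a = lim_{s→0} s^2·L(s) = 40·4·7 / 13 = 1120/13.
r(t) = 10t^2 gives R(s) = 20/s^3.
e_ss = 20/K_a = 20/(1120/13) = 13/56.

13/56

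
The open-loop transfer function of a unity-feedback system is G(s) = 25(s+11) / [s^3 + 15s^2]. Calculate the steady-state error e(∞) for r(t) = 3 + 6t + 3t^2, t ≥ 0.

Lowest-order denominator term is 15s^2, so the open loop has 2 poles at the origin → type 2 system. Treating each term separately:
  • 3: tracked with zero error.
  • 6t: tracked with zero error.
  • 3t^2: e_ss = 6/K_a with K_a=55/3 → 18/55.
Total e_ss = 18/55.

18/55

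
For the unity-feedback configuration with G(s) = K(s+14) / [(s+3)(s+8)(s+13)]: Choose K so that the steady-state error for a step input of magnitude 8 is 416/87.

No free integrators in G(s): this is a type 0 system.
K_p = lim_{s→0} G(s) = K·14 / (3·8·13) = (7/156)·K.
e_ss = 8/(1 + K_p) = 416/87 ⇒ 1 + (7/156)·K = 87/52 ⇒ K = 15.

15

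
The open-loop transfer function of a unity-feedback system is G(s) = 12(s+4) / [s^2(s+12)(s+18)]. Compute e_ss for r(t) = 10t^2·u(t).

90

System type = 2 (two poles at s=0).
K_a = lim_{s→0} s^2·G(s) = 12·4 / (12·18) = 2/9.
r(t) = 10t^2 gives R(s) = 20/s^3.
e_ss = 20/K_a = 20/(2/9) = 90.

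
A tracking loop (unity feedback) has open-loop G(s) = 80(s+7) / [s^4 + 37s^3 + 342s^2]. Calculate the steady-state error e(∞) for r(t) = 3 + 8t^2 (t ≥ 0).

The denominator has no term below 342s^2 — 2 poles at s=0, type 2. By superposition:
  • 3: tracked with zero error.
  • 8t^2: e_ss = 16/K_a with K_a=280/171 → 342/35.
Total e_ss = 342/35.

342/35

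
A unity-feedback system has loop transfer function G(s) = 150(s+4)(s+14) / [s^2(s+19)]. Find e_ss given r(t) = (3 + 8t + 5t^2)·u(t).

19/840

Two free integrators in G(s): this is a type 2 system. Taking each input component in turn:
  • 3: tracked with zero error.
  • 8t: tracked with zero error.
  • 5t^2: e_ss = 10/K_a with K_a=8400/19 → 19/840.
Total e_ss = 19/840.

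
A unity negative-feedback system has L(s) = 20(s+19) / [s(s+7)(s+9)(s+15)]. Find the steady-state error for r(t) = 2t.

189/38

One free integrator in L(s): this is a type 1 system.
K_v = lim_{s→0} s·L(s) = 20·19 / (7·9·15) = 76/189.
e_ss = 2/K_v = 2/(76/189) = 189/38.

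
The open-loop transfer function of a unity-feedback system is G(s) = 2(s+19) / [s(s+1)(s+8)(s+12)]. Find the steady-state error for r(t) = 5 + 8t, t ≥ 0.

System type = 1 (one pole at s=0). By superposition:
  • 5: tracked with zero error.
  • 8t: e_ss = 8/K_v with K_v=19/48 → 384/19.
Total e_ss = 384/19.

384/19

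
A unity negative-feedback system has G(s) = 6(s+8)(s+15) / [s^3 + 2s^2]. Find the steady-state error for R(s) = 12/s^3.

The denominator has no term below 2s^2 — 2 poles at s=0, type 2.
K_a = lim_{s→0} s^2·G(s) = 6·8·15 / 2 = 360.
r(t) = 6t^2 gives R(s) = 12/s^3.
e_ss = 12/K_a = 12/360 = 1/30.

1/30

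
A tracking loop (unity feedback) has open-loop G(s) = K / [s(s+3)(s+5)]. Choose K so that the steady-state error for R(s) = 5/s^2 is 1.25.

The open loop has one pole at the origin → type 1 system.
K_v = lim_{s→0} s·G(s) = K / (3·5) = (1/15)·K.
e_ss = 5/K_v = 1.25 ⇒ K_v = 4 ⇒ K = 4/(1/15) = 60.

60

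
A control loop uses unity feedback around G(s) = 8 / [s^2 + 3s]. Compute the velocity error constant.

8/3

Factoring s from the denominator leaves a polynomial with constant term 3, so the system is type 1.
K_v = lim_{s→0} s·G(s) = 8 / 3 = 8/3.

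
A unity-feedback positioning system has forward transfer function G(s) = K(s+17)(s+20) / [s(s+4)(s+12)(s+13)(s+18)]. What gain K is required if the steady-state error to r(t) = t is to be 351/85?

G(s) has one factor of s in the denominator, so the system is type 1.
K_v = lim_{s→0} s·G(s) = K·17·20 / (4·12·13·18) = (85/2808)·K.
e_ss = 1/K_v = 351/85 ⇒ K_v = 85/351 ⇒ K = (85/351)/(85/2808) = 8.

8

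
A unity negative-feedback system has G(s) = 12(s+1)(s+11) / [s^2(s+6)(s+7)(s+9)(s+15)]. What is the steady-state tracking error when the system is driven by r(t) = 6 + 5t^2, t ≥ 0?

4725/11

G(s) has two factors of s in the denominator, so the system is type 2. By superposition:
  • 6: tracked with zero error.
  • 5t^2: e_ss = 10/K_a with K_a=22/945 → 4725/11.
Total e_ss = 4725/11.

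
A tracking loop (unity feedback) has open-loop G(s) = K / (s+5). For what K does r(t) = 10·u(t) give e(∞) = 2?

20

G(s) has no factors of s in the denominator, so the system is type 0.
K_p = lim_{s→0} G(s) = K / (5) = 0.2·K.
e_ss = 10/(1 + K_p) = 2 ⇒ 1 + 0.2·K = 5 ⇒ K = 20.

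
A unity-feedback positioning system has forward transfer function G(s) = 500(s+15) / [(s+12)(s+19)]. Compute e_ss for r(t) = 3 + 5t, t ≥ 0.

System type = 0 (no poles at s=0). Taking each input component in turn:
  • 3: e_ss = 3/(1+K_p) with K_p=625/19 → 57/644.
  • 5t: a type-0 system cannot track it, e_ss → ∞.
The unbounded component dominates.

infinity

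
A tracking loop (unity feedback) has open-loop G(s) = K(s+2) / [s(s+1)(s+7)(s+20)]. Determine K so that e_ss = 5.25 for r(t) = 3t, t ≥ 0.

40

G(s) has one factor of s in the denominator, so the system is type 1.
K_v = lim_{s→0} s·G(s) = K·2 / (1·7·20) = (1/70)·K.
e_ss = 3/K_v = 5.25 ⇒ K_v = 4/7 ⇒ K = (4/7)/(1/70) = 40.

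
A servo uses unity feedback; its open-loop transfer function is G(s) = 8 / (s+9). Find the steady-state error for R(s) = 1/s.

The open loop has no poles at the origin → type 0 system.
K_p = lim_{s→0} G(s) = 8 / (9) = 8/9.
e_ss = 1/(1 + K_p) = 1/(17/9) = 9/17.

9/17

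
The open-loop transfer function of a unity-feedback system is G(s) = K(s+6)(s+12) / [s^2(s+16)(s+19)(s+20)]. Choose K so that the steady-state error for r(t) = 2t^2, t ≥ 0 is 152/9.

20

Two free integrators in G(s): this is a type 2 system.
K_a = lim_{s→0} s^2·G(s) = K·6·12 / (16·19·20) = (9/760)·K.
e_ss = 4/K_a = 152/9 ⇒ K_a = 9/38 ⇒ K = (9/38)/(9/760) = 20.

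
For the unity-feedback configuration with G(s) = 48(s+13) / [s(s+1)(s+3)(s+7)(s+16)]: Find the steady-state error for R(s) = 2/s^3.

infinity

G(s) has one factor of s in the denominator, so the system is type 1.
K_a = lim_{s→0} s^2·G(s) = 0; the steady-state error to this parabolic input grows without bound.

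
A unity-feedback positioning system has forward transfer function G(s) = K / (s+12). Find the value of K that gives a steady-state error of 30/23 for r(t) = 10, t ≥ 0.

G(s) has no factors of s in the denominator, so the system is type 0.
K_p = lim_{s→0} G(s) = K / (12) = (1/12)·K.
e_ss = 10/(1 + K_p) = 30/23 ⇒ 1 + (1/12)·K = 23/3 ⇒ K = 80.

80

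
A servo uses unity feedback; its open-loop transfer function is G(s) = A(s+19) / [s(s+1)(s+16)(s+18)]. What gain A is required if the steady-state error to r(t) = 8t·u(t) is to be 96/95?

120

One free integrator in G(s): this is a type 1 system.
K_v = lim_{s→0} s·G(s) = A·19 / (1·16·18) = (19/288)·A.
e_ss = 8/K_v = 96/95 ⇒ K_v = 95/12 ⇒ A = (95/12)/(19/288) = 120.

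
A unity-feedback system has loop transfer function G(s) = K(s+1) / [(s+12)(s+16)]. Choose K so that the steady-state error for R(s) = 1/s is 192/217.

25

No free integrators in G(s): this is a type 0 system.
K_p = lim_{s→0} G(s) = K·1 / (12·16) = (1/192)·K.
e_ss = 1/(1 + K_p) = 192/217 ⇒ 1 + (1/192)·K = 217/192 ⇒ K = 25.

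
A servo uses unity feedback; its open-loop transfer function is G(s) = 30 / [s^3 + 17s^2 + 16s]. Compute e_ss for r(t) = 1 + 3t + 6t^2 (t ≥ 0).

infinity

The denominator has no term below 16s — 1 pole at s=0, type 1. Taking each input component in turn:
  • 1: tracked with zero error.
  • 3t: e_ss = 3/K_v with K_v=1.875 → 1.6.
  • 6t^2: a type-1 system cannot track it, e_ss → ∞.
The unbounded component dominates.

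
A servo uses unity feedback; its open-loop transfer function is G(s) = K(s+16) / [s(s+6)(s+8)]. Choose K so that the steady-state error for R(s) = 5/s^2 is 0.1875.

80

The open loop has one pole at the origin → type 1 system.
K_v = lim_{s→0} s·G(s) = K·16 / (6·8) = (1/3)·K.
e_ss = 5/K_v = 0.1875 ⇒ K_v = 80/3 ⇒ K = (80/3)/(1/3) = 80.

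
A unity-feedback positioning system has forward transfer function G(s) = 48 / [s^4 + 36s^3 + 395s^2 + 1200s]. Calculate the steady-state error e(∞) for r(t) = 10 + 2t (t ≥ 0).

Lowest-order denominator term is 1200s, so the open loop has 1 pole at the origin → type 1 system. Taking each input component in turn:
  • 10: tracked with zero error.
  • 2t: e_ss = 2/K_v with K_v=0.04 → 50.
Total e_ss = 50.

50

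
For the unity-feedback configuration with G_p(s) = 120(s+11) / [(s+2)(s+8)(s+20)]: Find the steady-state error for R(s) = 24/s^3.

infinity

No free integrators in G_p(s): this is a type 0 system.
For a type-0 system K_a = 0, so e_ss to a parabolic input is unbounded.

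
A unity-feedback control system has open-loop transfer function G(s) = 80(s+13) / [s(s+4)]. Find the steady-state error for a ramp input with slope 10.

1/26

System type = 1 (one pole at s=0).
K_v = lim_{s→0} s·G(s) = 80·13 / (4) = 260.
e_ss = 10/K_v = 10/260 = 1/26.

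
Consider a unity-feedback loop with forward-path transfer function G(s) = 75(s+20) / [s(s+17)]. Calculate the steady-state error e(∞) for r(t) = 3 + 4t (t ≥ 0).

One free integrator in G(s): this is a type 1 system. Taking each input component in turn:
  • 3: tracked with zero error.
  • 4t: e_ss = 4/K_v with K_v=1500/17 → 17/375.
Total e_ss = 17/375.

17/375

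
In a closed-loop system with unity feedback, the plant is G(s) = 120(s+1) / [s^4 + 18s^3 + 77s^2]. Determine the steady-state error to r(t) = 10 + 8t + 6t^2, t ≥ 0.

7.7

Lowest-order denominator term is 77s^2, so the open loop has 2 poles at the origin → type 2 system. By superposition:
  • 10: tracked with zero error.
  • 8t: tracked with zero error.
  • 6t^2: e_ss = 12/K_a with K_a=120/77 → 7.7.
Total e_ss = 7.7.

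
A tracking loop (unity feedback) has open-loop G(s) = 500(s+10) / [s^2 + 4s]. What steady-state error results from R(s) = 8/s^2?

Lowest-order denominator term is 4s, so the open loop has 1 pole at the origin → type 1 system.
K_v = lim_{s→0} s·G(s) = 500·10 / 4 = 1250.
e_ss = 8/K_v = 8/1250 = 0.0064.

0.0064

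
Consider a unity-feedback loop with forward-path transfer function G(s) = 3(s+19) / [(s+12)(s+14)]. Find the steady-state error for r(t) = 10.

No free integrators in G(s): this is a type 0 system.
K_p = lim_{s→0} G(s) = 3·19 / (12·14) = 19/56.
e_ss = 10/(1 + K_p) = 10/(75/56) = 112/15.

112/15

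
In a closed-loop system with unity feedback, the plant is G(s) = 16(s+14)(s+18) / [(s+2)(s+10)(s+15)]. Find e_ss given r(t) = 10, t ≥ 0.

G(s) has no factors of s in the denominator, so the system is type 0.
K_p = lim_{s→0} G(s) = 16·14·18 / (2·10·15) = 13.44.
e_ss = 10/(1 + K_p) = 10/14.44 = 250/361.

250/361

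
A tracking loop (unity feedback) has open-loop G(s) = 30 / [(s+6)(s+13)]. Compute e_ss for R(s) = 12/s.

G(s) has no factors of s in the denominator, so the system is type 0.
K_p = lim_{s→0} G(s) = 30 / (6·13) = 5/13.
e_ss = 12/(1 + K_p) = 12/(18/13) = 26/3.

26/3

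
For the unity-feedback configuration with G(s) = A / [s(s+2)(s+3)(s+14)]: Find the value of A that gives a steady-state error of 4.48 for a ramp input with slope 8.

150

One free integrator in G(s): this is a type 1 system.
K_v = lim_{s→0} s·G(s) = A / (2·3·14) = (1/84)·A.
e_ss = 8/K_v = 4.48 ⇒ K_v = 25/14 ⇒ A = (25/14)/(1/84) = 150.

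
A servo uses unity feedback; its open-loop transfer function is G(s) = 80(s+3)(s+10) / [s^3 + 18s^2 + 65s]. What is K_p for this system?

K_p = lim_{s→0} G(s); with 1 pole at the origin the limit diverges, so K_p = ∞.

infinity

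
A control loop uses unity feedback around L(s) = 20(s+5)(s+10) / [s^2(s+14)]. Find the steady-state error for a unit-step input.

0

System type = 2 (two poles at s=0).
K_p = ∞ for a type-2 system; e_ss to a step is zero.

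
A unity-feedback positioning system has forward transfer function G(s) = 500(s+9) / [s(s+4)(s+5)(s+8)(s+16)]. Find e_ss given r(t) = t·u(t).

System type = 1 (one pole at s=0).
K_v = lim_{s→0} s·G(s) = 500·9 / (4·5·8·16) = 225/128.
e_ss = 1/K_v = 1/(225/128) = 128/225.

128/225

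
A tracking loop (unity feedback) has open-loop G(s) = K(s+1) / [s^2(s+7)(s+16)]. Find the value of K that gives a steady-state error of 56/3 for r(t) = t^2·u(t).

The open loop has two poles at the origin → type 2 system.
K_a = lim_{s→0} s^2·G(s) = K·1 / (7·16) = (1/112)·K.
e_ss = 2/K_a = 56/3 ⇒ K_a = 3/28 ⇒ K = (3/28)/(1/112) = 12.

12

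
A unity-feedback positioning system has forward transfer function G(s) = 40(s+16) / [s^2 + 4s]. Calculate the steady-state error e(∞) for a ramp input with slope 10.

0.0625

Lowest-order denominator term is 4s, so the open loop has 1 pole at the origin → type 1 system.
K_v = lim_{s→0} s·G(s) = 40·16 / 4 = 160.
e_ss = 10/K_v = 10/160 = 0.0625.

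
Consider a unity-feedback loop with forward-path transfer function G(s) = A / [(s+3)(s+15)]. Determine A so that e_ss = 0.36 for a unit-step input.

No free integrators in G(s): this is a type 0 system.
K_p = lim_{s→0} G(s) = A / (3·15) = (1/45)·A.
e_ss = 1/(1 + K_p) = 0.36 ⇒ 1 + (1/45)·A = 25/9 ⇒ A = 80.

80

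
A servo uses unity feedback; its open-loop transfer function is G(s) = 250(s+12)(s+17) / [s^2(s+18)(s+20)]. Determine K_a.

Two free integrators in G(s): this is a type 2 system.
K_a = lim_{s→0} s^2·G(s) = 250·12·17 / (18·20) = 425/3.

425/3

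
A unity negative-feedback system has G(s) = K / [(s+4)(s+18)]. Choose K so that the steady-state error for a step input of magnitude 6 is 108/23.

20

System type = 0 (no poles at s=0).
K_p = lim_{s→0} G(s) = K / (4·18) = (1/72)·K.
e_ss = 6/(1 + K_p) = 108/23 ⇒ 1 + (1/72)·K = 23/18 ⇒ K = 20.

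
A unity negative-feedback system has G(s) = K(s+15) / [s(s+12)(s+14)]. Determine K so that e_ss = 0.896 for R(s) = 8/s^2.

100

The open loop has one pole at the origin → type 1 system.
K_v = lim_{s→0} s·G(s) = K·15 / (12·14) = (5/56)·K.
e_ss = 8/K_v = 0.896 ⇒ K_v = 125/14 ⇒ K = (125/14)/(5/56) = 100.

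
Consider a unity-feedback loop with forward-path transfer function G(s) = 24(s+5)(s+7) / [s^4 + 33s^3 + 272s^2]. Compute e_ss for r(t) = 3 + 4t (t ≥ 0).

Factoring s^2 from the denominator leaves a polynomial with constant term 272, so the system is type 2. Taking each input component in turn:
  • 3: tracked with zero error.
  • 4t: tracked with zero error.
Total e_ss = 0.

0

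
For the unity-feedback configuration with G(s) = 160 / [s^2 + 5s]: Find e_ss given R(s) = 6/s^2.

0.1875

Factoring s from the denominator leaves a polynomial with constant term 5, so the system is type 1.
K_v = lim_{s→0} s·G(s) = 160 / 5 = 32.
e_ss = 6/K_v = 6/32 = 0.1875.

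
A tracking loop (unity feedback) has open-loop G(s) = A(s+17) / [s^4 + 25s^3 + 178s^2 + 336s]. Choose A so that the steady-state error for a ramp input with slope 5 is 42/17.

Factoring s from the denominator leaves a polynomial with constant term 336, so the system is type 1.
K_v = lim_{s→0} s·G(s) = A·17 / 336 = (17/336)·A.
e_ss = 5/K_v = 42/17 ⇒ K_v = 85/42 ⇒ A = (85/42)/(17/336) = 40.

40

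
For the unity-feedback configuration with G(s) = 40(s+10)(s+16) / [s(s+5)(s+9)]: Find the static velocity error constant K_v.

1280/9

One free integrator in G(s): this is a type 1 system.
K_v = lim_{s→0} s·G(s) = 40·10·16 / (5·9) = 1280/9.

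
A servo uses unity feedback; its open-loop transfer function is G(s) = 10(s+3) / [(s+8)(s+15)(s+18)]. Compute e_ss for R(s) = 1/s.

The open loop has no poles at the origin → type 0 system.
K_p = lim_{s→0} G(s) = 10·3 / (8·15·18) = 1/72.
e_ss = 1/(1 + K_p) = 1/(73/72) = 72/73.

72/73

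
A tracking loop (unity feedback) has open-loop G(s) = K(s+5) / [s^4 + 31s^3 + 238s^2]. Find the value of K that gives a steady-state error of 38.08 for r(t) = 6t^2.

15

Factoring s^2 from the denominator leaves a polynomial with constant term 238, so the system is type 2.
K_a = lim_{s→0} s^2·G(s) = K·5 / 238 = (5/238)·K.
e_ss = 12/K_a = 38.08 ⇒ K_a = 75/238 ⇒ K = (75/238)/(5/238) = 15.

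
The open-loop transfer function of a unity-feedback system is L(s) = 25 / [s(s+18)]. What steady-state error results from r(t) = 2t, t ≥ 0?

The open loop has one pole at the origin → type 1 system.
K_v = lim_{s→0} s·L(s) = 25 / (18) = 25/18.
e_ss = 2/K_v = 2/(25/18) = 1.44.

1.44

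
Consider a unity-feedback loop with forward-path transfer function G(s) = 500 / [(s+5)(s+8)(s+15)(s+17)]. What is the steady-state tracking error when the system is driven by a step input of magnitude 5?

System type = 0 (no poles at s=0).
K_p = lim_{s→0} G(s) = 500 / (5·8·15·17) = 5/102.
e_ss = 5/(1 + K_p) = 5/(107/102) = 510/107.

510/107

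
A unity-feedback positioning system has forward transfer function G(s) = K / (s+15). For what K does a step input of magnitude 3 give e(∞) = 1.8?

10

No free integrators in G(s): this is a type 0 system.
K_p = lim_{s→0} G(s) = K / (15) = (1/15)·K.
e_ss = 3/(1 + K_p) = 1.8 ⇒ 1 + (1/15)·K = 5/3 ⇒ K = 10.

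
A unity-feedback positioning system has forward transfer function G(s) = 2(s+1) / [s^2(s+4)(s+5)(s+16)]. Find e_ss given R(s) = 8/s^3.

1280

The open loop has two poles at the origin → type 2 system.
K_a = lim_{s→0} s^2·G(s) = 2·1 / (4·5·16) = 1/160.
r(t) = 4t^2 gives R(s) = 8/s^3.
e_ss = 8/K_a = 8/(1/160) = 1280.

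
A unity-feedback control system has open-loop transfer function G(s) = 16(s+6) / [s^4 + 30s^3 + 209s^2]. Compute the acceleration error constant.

96/209

Lowest-order denominator term is 209s^2, so the open loop has 2 poles at the origin → type 2 system.
K_a = lim_{s→0} s^2·G(s) = 16·6 / 209 = 96/209.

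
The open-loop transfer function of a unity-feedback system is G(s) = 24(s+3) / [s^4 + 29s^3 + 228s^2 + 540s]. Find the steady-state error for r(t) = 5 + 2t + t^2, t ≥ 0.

Lowest-order denominator term is 540s, so the open loop has 1 pole at the origin → type 1 system. Treating each term separately:
  • 5: tracked with zero error.
  • 2t: e_ss = 2/K_v with K_v=2/15 → 15.
  • t^2: a type-1 system cannot track it, e_ss → ∞.
The unbounded component dominates.

infinity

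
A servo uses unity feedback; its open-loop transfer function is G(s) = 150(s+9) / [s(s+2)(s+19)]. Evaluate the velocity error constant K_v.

675/19

The open loop has one pole at the origin → type 1 system.
K_v = lim_{s→0} s·G(s) = 150·9 / (2·19) = 675/19.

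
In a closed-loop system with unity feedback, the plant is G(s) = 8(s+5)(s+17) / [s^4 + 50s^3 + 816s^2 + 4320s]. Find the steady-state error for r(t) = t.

The denominator has no term below 4320s — 1 pole at s=0, type 1.
K_v = lim_{s→0} s·G(s) = 8·5·17 / 4320 = 17/108.
e_ss = 1/K_v = 1/(17/108) = 108/17.

108/17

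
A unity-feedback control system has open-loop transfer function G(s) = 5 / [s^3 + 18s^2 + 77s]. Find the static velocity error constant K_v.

5/77

Lowest-order denominator term is 77s, so the open loop has 1 pole at the origin → type 1 system.
K_v = lim_{s→0} s·G(s) = 5 / 77 = 5/77.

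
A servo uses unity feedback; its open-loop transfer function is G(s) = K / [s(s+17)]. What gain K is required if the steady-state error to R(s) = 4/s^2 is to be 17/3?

12

One free integrator in G(s): this is a type 1 system.
K_v = lim_{s→0} s·G(s) = K / (17) = (1/17)·K.
e_ss = 4/K_v = 17/3 ⇒ K_v = 12/17 ⇒ K = (12/17)/(1/17) = 12.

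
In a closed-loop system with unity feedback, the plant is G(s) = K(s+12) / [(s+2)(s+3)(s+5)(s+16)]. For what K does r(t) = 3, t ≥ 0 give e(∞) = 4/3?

50

The open loop has no poles at the origin → type 0 system.
K_p = lim_{s→0} G(s) = K·12 / (2·3·5·16) = 0.025·K.
e_ss = 3/(1 + K_p) = 4/3 ⇒ 1 + 0.025·K = 2.25 ⇒ K = 50.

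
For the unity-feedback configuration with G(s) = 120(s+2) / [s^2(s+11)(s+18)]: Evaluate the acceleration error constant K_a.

Two free integrators in G(s): this is a type 2 system.
K_a = lim_{s→0} s^2·G(s) = 120·2 / (11·18) = 40/33.

40/33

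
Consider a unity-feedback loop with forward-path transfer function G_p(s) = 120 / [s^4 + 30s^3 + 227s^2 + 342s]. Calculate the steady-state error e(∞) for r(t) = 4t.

Factoring s from the denominator leaves a polynomial with constant term 342, so the system is type 1.
K_v = lim_{s→0} s·G_p(s) = 120 / 342 = 20/57.
e_ss = 4/K_v = 4/(20/57) = 11.4.

11.4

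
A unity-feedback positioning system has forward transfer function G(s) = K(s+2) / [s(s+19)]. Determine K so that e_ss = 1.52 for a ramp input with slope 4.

25

One free integrator in G(s): this is a type 1 system.
K_v = lim_{s→0} s·G(s) = K·2 / (19) = (2/19)·K.
e_ss = 4/K_v = 1.52 ⇒ K_v = 50/19 ⇒ K = (50/19)/(2/19) = 25.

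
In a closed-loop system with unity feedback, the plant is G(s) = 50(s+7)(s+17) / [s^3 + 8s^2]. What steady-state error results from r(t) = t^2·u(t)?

8/2975

Factoring s^2 from the denominator leaves a polynomial with constant term 8, so the system is type 2.
K_a = lim_{s→0} s^2·G(s) = 50·7·17 / 8 = 743.75.
r(t) = t^2 gives R(s) = 2/s^3.
e_ss = 2/K_a = 2/743.75 = 8/2975.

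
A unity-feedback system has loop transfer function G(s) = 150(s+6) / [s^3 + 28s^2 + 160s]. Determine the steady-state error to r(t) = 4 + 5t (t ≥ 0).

8/9

Factoring s from the denominator leaves a polynomial with constant term 160, so the system is type 1. Taking each input component in turn:
  • 4: tracked with zero error.
  • 5t: e_ss = 5/K_v with K_v=5.625 → 8/9.
Total e_ss = 8/9.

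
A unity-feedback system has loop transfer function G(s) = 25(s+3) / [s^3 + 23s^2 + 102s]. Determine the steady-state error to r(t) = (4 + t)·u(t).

Factoring s from the denominator leaves a polynomial with constant term 102, so the system is type 1. Treating each term separately:
  • 4: tracked with zero error.
  • t: e_ss = 1/K_v with K_v=25/34 → 1.36.
Total e_ss = 1.36.

1.36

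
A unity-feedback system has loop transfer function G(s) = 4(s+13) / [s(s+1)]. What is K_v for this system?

G(s) has one factor of s in the denominator, so the system is type 1.
K_v = lim_{s→0} s·G(s) = 4·13 / (1) = 52.

52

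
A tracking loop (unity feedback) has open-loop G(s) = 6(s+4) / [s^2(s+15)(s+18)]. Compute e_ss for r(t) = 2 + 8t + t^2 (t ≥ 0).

The open loop has two poles at the origin → type 2 system. By superposition:
  • 2: tracked with zero error.
  • 8t: tracked with zero error.
  • t^2: e_ss = 2/K_a with K_a=4/45 → 22.5.
Total e_ss = 22.5.

22.5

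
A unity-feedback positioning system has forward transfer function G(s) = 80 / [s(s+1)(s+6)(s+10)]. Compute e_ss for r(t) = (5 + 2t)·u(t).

1.5

The open loop has one pole at the origin → type 1 system. Treating each term separately:
  • 5: tracked with zero error.
  • 2t: e_ss = 2/K_v with K_v=4/3 → 1.5.
Total e_ss = 1.5.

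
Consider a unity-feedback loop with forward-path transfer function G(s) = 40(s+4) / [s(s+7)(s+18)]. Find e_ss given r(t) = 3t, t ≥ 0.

G(s) has one factor of s in the denominator, so the system is type 1.
K_v = lim_{s→0} s·G(s) = 40·4 / (7·18) = 80/63.
e_ss = 3/K_v = 3/(80/63) = 2.3625.

2.3625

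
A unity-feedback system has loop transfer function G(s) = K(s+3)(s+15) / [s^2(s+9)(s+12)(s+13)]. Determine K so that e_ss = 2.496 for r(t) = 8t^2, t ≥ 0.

200

Two free integrators in G(s): this is a type 2 system.
K_a = lim_{s→0} s^2·G(s) = K·3·15 / (9·12·13) = (5/156)·K.
e_ss = 16/K_a = 2.496 ⇒ K_a = 250/39 ⇒ K = (250/39)/(5/156) = 200.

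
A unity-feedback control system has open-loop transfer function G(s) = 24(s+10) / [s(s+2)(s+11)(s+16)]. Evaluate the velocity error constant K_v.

G(s) has one factor of s in the denominator, so the system is type 1.
K_v = lim_{s→0} s·G(s) = 24·10 / (2·11·16) = 15/22.

15/22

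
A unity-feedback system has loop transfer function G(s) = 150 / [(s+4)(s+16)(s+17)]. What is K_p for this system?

System type = 0 (no poles at s=0).
K_p = lim_{s→0} G(s) = 150 / (4·16·17) = 75/544.

75/544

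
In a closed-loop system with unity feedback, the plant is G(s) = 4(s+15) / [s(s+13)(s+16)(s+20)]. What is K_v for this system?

One free integrator in G(s): this is a type 1 system.
K_v = lim_{s→0} s·G(s) = 4·15 / (13·16·20) = 3/208.

3/208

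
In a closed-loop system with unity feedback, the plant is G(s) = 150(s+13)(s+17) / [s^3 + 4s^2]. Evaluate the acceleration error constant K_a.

8287.5

Factoring s^2 from the denominator leaves a polynomial with constant term 4, so the system is type 2.
K_a = lim_{s→0} s^2·G(s) = 150·13·17 / 4 = 8287.5.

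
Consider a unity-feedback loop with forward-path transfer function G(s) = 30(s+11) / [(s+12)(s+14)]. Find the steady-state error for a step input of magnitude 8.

G(s) has no factors of s in the denominator, so the system is type 0.
K_p = lim_{s→0} G(s) = 30·11 / (12·14) = 55/28.
e_ss = 8/(1 + K_p) = 8/(83/28) = 224/83.

224/83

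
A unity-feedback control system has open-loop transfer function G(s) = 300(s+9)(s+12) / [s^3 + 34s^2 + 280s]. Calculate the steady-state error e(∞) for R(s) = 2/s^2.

Lowest-order denominator term is 280s, so the open loop has 1 pole at the origin → type 1 system.
K_v = lim_{s→0} s·G(s) = 300·9·12 / 280 = 810/7.
e_ss = 2/K_v = 2/(810/7) = 7/405.

7/405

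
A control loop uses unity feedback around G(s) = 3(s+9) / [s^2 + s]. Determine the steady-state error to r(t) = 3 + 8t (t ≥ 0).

8/27

Factoring s from the denominator leaves a polynomial with constant term 1, so the system is type 1. Treating each term separately:
  • 3: tracked with zero error.
  • 8t: e_ss = 8/K_v with K_v=27 → 8/27.
Total e_ss = 8/27.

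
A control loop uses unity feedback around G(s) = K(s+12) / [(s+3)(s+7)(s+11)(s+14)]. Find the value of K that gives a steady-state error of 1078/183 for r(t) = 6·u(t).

No free integrators in G(s): this is a type 0 system.
K_p = lim_{s→0} G(s) = K·12 / (3·7·11·14) = (2/539)·K.
e_ss = 6/(1 + K_p) = 1078/183 ⇒ 1 + (2/539)·K = 549/539 ⇒ K = 5.

5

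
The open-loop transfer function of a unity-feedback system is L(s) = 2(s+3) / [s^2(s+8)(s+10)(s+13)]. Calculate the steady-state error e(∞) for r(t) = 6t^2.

2080

The open loop has two poles at the origin → type 2 system.
K_a = lim_{s→0} s^2·L(s) = 2·3 / (8·10·13) = 3/520.
r(t) = 6t^2 gives R(s) = 12/s^3.
e_ss = 12/K_a = 12/(3/520) = 2080.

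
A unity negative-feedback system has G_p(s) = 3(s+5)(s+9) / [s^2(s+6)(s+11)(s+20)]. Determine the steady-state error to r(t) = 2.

The open loop has two poles at the origin → type 2 system.
K_p = ∞ for a type-2 system; e_ss to a step is zero.

0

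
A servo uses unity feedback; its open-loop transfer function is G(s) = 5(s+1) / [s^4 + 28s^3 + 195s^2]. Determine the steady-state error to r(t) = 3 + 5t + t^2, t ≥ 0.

Factoring s^2 from the denominator leaves a polynomial with constant term 195, so the system is type 2. Taking each input component in turn:
  • 3: tracked with zero error.
  • 5t: tracked with zero error.
  • t^2: e_ss = 2/K_a with K_a=1/39 → 78.
Total e_ss = 78.

78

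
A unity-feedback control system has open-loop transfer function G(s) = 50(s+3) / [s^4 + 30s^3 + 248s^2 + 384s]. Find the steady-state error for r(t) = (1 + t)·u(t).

2.56

Factoring s from the denominator leaves a polynomial with constant term 384, so the system is type 1. By superposition:
  • 1: tracked with zero error.
  • t: e_ss = 1/K_v with K_v=25/64 → 2.56.
Total e_ss = 2.56.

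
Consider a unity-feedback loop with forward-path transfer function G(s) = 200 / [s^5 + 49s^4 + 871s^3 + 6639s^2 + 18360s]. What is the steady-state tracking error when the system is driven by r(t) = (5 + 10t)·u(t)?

918

Lowest-order denominator term is 18360s, so the open loop has 1 pole at the origin → type 1 system. By superposition:
  • 5: tracked with zero error.
  • 10t: e_ss = 10/K_v with K_v=5/459 → 918.
Total e_ss = 918.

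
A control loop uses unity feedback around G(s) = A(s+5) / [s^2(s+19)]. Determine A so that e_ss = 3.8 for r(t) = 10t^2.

G(s) has two factors of s in the denominator, so the system is type 2.
K_a = lim_{s→0} s^2·G(s) = A·5 / (19) = (5/19)·A.
e_ss = 20/K_a = 3.8 ⇒ K_a = 100/19 ⇒ A = (100/19)/(5/19) = 20.

20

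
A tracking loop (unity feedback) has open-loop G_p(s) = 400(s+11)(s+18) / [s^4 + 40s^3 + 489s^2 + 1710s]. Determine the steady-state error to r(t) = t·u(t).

19/880

The denominator has no term below 1710s — 1 pole at s=0, type 1.
K_v = lim_{s→0} s·G_p(s) = 400·11·18 / 1710 = 880/19.
e_ss = 1/K_v = 1/(880/19) = 19/880.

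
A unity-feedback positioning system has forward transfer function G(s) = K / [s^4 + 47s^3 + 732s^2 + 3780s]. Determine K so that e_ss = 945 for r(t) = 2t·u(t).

The denominator has no term below 3780s — 1 pole at s=0, type 1.
K_v = lim_{s→0} s·G(s) = K / 3780 = (1/3780)·K.
e_ss = 2/K_v = 945 ⇒ K_v = 2/945 ⇒ K = (2/945)/(1/3780) = 8.

8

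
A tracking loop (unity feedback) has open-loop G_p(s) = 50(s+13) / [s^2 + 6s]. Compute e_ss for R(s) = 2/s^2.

Lowest-order denominator term is 6s, so the open loop has 1 pole at the origin → type 1 system.
K_v = lim_{s→0} s·G_p(s) = 50·13 / 6 = 325/3.
e_ss = 2/K_v = 2/(325/3) = 6/325.

6/325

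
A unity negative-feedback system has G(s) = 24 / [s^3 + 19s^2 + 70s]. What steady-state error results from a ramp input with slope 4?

Lowest-order denominator term is 70s, so the open loop has 1 pole at the origin → type 1 system.
K_v = lim_{s→0} s·G(s) = 24 / 70 = 12/35.
e_ss = 4/K_v = 4/(12/35) = 35/3.

35/3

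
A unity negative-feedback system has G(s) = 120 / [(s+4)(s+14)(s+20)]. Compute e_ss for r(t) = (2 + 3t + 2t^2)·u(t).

The open loop has no poles at the origin → type 0 system. By superposition:
  • 2: e_ss = 2/(1+K_p) with K_p=3/28 → 56/31.
  • 3t: a type-0 system cannot track it, e_ss → ∞.
  • 2t^2: a type-0 system cannot track it, e_ss → ∞.
The unbounded component dominates.

infinity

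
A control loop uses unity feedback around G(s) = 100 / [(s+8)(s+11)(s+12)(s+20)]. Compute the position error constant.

5/1056

No free integrators in G(s): this is a type 0 system.
K_p = lim_{s→0} G(s) = 100 / (8·11·12·20) = 5/1056.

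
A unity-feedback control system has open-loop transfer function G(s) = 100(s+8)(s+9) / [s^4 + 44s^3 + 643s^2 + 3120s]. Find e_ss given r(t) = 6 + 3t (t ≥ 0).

The denominator has no term below 3120s — 1 pole at s=0, type 1. Taking each input component in turn:
  • 6: tracked with zero error.
  • 3t: e_ss = 3/K_v with K_v=30/13 → 1.3.
Total e_ss = 1.3.

1.3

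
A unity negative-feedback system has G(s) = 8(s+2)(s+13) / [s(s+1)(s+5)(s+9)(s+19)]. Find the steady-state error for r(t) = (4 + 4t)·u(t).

One free integrator in G(s): this is a type 1 system. Taking each input component in turn:
  • 4: tracked with zero error.
  • 4t: e_ss = 4/K_v with K_v=208/855 → 855/52.
Total e_ss = 855/52.

855/52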